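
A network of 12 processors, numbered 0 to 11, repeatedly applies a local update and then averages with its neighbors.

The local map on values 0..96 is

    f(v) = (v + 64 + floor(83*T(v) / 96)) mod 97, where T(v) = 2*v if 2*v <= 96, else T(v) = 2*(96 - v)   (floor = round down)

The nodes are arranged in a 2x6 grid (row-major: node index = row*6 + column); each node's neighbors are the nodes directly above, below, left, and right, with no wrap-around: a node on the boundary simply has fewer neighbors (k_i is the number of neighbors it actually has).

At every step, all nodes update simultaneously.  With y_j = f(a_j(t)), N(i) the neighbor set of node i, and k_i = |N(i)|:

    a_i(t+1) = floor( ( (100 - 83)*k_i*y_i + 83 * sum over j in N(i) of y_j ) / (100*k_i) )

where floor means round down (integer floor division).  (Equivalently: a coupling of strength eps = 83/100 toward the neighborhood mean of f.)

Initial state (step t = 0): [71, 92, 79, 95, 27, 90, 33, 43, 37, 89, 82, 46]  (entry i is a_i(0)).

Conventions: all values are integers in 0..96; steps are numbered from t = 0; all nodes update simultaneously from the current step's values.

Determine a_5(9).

Answer: a_5(9) = 76

Derivation:
t=0: [71, 92, 79, 95, 27, 90, 33, 43, 37, 89, 82, 46]
t=1: [64, 77, 66, 61, 62, 66, 78, 66, 74, 67, 67, 73]
t=2: [77, 83, 81, 85, 85, 83, 83, 78, 83, 83, 83, 83]
t=3: [72, 74, 71, 71, 71, 71, 75, 72, 73, 71, 71, 72]
t=4: [78, 80, 79, 81, 81, 80, 79, 78, 80, 80, 80, 80]
t=5: [74, 75, 73, 73, 73, 73, 75, 74, 74, 73, 73, 74]
t=6: [78, 78, 78, 79, 79, 79, 78, 78, 79, 79, 79, 79]
t=7: [76, 76, 75, 75, 75, 75, 76, 75, 75, 75, 75, 75]
t=8: [77, 77, 77, 78, 78, 78, 77, 77, 78, 78, 78, 78]
t=9: [76, 76, 76, 76, 76, 76, 76, 76, 76, 76, 76, 76]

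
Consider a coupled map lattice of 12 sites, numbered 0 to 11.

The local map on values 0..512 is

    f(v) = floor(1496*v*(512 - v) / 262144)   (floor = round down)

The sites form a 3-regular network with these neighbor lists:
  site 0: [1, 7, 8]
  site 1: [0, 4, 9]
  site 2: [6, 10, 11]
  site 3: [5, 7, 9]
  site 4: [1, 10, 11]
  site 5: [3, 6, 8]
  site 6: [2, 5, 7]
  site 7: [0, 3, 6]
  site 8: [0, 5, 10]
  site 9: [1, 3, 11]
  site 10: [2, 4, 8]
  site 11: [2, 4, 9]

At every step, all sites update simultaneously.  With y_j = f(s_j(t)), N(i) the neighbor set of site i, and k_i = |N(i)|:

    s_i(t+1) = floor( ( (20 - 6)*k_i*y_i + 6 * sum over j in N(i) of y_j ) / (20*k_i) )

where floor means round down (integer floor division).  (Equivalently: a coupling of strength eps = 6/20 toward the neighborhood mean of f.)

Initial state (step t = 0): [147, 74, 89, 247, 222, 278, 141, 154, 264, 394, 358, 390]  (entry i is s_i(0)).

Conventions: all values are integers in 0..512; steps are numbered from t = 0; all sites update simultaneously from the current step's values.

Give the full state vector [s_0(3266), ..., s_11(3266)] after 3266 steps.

Answer: [341, 341, 341, 341, 341, 341, 341, 341, 341, 341, 341, 341]
Key observation: The state at step 16, [341, 341, 341, 341, 341, 341, 341, 341, 341, 341, 341, 341], reappears at step 18: the system is in a cycle of period 2 from step 16 on.  Therefore the state at step 3266 equals the state at step 16 + ((3266 - 16) mod 2) = 16, which is [341, 341, 341, 341, 341, 341, 341, 341, 341, 341, 341, 341].

Derivation:
t=0: [147, 74, 89, 247, 222, 278, 141, 154, 264, 394, 358, 390]
t=1: [301, 222, 238, 356, 333, 364, 298, 317, 360, 268, 315, 274]
t=2: [356, 364, 369, 324, 347, 314, 357, 350, 320, 366, 350, 368]
t=3: [319, 309, 304, 341, 321, 349, 318, 323, 344, 308, 323, 304]
t=4: [349, 355, 358, 335, 350, 328, 349, 347, 332, 355, 347, 358]
t=5: [325, 319, 316, 335, 321, 341, 325, 326, 338, 319, 326, 315]
t=6: [345, 350, 351, 339, 349, 334, 345, 345, 336, 350, 345, 353]
t=7: [328, 323, 323, 332, 323, 337, 328, 328, 335, 323, 327, 320]
t=8: [343, 347, 347, 341, 347, 337, 343, 343, 339, 347, 344, 349]
t=9: [330, 326, 326, 331, 326, 334, 330, 330, 333, 326, 328, 324]
t=10: [342, 345, 345, 341, 345, 339, 342, 341, 340, 345, 344, 346]
t=11: [331, 328, 328, 331, 328, 333, 331, 331, 332, 328, 329, 327]
t=12: [341, 343, 343, 341, 344, 340, 341, 341, 341, 343, 343, 344]
t=13: [331, 330, 330, 331, 329, 332, 331, 332, 331, 330, 330, 329]
t=14: [341, 342, 342, 341, 342, 341, 341, 341, 341, 342, 342, 342]
t=15: [331, 331, 331, 331, 331, 332, 331, 332, 331, 331, 331, 331]
t=16: [341, 341, 341, 341, 341, 341, 341, 341, 341, 341, 341, 341]
t=17: [332, 332, 332, 332, 332, 332, 332, 332, 332, 332, 332, 332]
t=18: [341, 341, 341, 341, 341, 341, 341, 341, 341, 341, 341, 341]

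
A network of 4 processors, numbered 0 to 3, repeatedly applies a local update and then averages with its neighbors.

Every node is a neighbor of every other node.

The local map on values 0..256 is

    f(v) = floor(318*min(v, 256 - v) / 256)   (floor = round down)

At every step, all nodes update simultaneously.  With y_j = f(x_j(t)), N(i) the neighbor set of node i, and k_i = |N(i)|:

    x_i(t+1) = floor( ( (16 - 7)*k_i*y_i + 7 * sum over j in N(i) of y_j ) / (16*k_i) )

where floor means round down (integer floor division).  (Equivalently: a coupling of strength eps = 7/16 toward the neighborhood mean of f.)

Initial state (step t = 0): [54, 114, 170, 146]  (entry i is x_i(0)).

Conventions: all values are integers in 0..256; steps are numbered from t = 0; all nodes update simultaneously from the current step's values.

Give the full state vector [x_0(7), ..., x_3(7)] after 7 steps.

Answer: [151, 151, 151, 151]

Derivation:
t=0: [54, 114, 170, 146]
t=1: [93, 124, 109, 122]
t=2: [128, 145, 137, 143]
t=3: [151, 142, 146, 143]
t=4: [133, 138, 136, 138]
t=5: [149, 147, 148, 147]
t=6: [133, 134, 134, 134]
t=7: [151, 151, 151, 151]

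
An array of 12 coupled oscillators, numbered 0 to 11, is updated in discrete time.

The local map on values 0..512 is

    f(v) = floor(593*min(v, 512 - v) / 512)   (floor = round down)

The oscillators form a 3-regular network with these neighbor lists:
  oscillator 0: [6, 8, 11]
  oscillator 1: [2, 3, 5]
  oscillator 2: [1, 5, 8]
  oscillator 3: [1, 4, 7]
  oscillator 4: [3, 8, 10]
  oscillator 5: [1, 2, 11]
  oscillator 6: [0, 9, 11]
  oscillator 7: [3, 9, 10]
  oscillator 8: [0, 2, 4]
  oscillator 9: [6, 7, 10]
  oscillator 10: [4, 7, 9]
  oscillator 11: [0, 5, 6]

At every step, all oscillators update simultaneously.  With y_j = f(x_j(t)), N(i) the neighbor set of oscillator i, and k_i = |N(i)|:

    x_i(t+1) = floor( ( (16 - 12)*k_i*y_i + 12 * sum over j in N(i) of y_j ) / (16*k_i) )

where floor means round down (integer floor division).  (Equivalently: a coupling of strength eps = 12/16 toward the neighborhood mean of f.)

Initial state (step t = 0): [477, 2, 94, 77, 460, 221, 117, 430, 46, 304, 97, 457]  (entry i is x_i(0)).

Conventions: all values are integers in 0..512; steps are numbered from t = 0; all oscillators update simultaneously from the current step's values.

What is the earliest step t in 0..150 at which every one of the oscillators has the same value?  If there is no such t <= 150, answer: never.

Simulating step by step:
t=0: [477, 2, 94, 77, 460, 221, 117, 430, 46, 304, 97, 457]  (not all equal)
t=1: [72, 113, 104, 61, 78, 107, 119, 133, 65, 145, 126, 123]  (not all equal)
t=2: [109, 110, 112, 111, 95, 128, 132, 134, 92, 150, 139, 121]  (not all equal)
t=3: [131, 133, 127, 130, 126, 136, 147, 154, 117, 160, 149, 141]  (not all equal)
t=4: [154, 152, 148, 156, 150, 155, 167, 171, 144, 176, 170, 160]  (not all equal)
t=5: [180, 176, 173, 181, 178, 177, 189, 194, 172, 197, 192, 183]  (not all equal)
t=6: [209, 204, 201, 210, 209, 204, 216, 220, 203, 223, 220, 210]  (not all equal)
t=7: [242, 236, 234, 243, 243, 236, 248, 252, 237, 254, 252, 242]  (not all equal)
t=8: [280, 274, 272, 281, 281, 274, 285, 289, 276, 290, 289, 280]  (not all equal)
t=9: [267, 273, 275, 266, 266, 273, 263, 260, 271, 258, 260, 268]  (not all equal)
t=10: [283, 277, 276, 283, 284, 277, 286, 290, 280, 291, 290, 282]  (not all equal)
t=11: [265, 270, 271, 264, 263, 270, 261, 258, 267, 257, 258, 266]  (not all equal)
t=12: [285, 281, 280, 287, 288, 280, 288, 292, 284, 293, 292, 285]  (not all equal)
t=13: [261, 265, 266, 260, 259, 266, 259, 255, 263, 255, 255, 262]  (not all equal)
t=14: [290, 286, 285, 291, 291, 285, 291, 294, 288, 294, 294, 289]  (not all equal)
t=15: [257, 260, 261, 255, 255, 260, 255, 252, 258, 252, 252, 258]  (not all equal)
t=16: [294, 291, 291, 293, 293, 291, 293, 292, 293, 292, 292, 293]  (not all equal)
t=17: [252, 254, 254, 253, 253, 254, 253, 253, 253, 253, 253, 253]  (not all equal)
t=18: [292, 293, 293, 293, 293, 293, 292, 293, 292, 293, 293, 292]  (not all equal)
t=19: [254, 253, 253, 253, 253, 253, 253, 253, 253, 253, 253, 253]  (not all equal)
t=20: [293, 293, 293, 293, 293, 293, 293, 293, 293, 293, 293, 293]  (all equal)

Answer: 20
Key observation: Synchronization is absorbing here: once all oscillators are equal they stay equal, and step 20 is the first all-equal step.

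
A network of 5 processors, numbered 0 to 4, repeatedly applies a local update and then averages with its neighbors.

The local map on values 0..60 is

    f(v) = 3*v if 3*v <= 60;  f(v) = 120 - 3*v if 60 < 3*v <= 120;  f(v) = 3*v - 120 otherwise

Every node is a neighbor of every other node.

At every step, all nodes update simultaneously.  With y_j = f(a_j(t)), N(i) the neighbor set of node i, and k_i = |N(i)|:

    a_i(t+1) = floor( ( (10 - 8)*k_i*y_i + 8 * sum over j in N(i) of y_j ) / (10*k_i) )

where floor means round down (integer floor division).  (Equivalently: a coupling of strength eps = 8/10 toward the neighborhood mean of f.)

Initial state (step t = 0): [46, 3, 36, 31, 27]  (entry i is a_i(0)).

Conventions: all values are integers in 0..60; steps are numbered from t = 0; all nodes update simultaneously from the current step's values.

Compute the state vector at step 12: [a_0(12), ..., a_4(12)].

Simulating step by step:
t=0: [46, 3, 36, 31, 27]
t=1: [21, 21, 21, 21, 21]
t=2: [57, 57, 57, 57, 57]
t=3: [51, 51, 51, 51, 51]
t=4: [33, 33, 33, 33, 33]
t=5: [21, 21, 21, 21, 21]
t=6: [57, 57, 57, 57, 57]
t=7: [51, 51, 51, 51, 51]
t=8: [33, 33, 33, 33, 33]
t=9: [21, 21, 21, 21, 21]
t=10: [57, 57, 57, 57, 57]
t=11: [51, 51, 51, 51, 51]
t=12: [33, 33, 33, 33, 33]

Answer: [33, 33, 33, 33, 33]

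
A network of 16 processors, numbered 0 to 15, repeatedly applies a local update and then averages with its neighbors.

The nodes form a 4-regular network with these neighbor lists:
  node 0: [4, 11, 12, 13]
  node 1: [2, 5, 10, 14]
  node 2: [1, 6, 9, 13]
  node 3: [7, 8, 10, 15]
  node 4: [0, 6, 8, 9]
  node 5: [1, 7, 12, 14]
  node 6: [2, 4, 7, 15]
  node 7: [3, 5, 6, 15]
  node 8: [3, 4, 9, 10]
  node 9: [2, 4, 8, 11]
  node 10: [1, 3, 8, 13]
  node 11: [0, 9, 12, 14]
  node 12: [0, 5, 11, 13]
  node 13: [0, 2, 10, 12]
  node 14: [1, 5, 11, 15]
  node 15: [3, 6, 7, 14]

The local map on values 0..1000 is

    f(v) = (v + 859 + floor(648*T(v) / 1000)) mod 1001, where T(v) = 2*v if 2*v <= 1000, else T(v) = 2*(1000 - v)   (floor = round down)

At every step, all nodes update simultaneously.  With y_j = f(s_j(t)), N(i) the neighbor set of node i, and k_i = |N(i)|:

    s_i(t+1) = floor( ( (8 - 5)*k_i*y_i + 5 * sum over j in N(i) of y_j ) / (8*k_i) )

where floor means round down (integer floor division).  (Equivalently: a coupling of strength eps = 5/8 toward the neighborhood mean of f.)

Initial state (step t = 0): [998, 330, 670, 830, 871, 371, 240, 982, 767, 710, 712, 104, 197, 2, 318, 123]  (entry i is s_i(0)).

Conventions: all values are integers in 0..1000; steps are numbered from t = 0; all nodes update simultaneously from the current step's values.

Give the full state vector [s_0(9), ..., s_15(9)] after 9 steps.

Answer: [890, 890, 890, 890, 890, 890, 890, 890, 890, 890, 890, 890, 890, 890, 890, 890]

Derivation:
t=0: [998, 330, 670, 830, 871, 371, 240, 982, 767, 710, 712, 104, 197, 2, 318, 123]
t=1: [660, 729, 800, 789, 826, 637, 599, 662, 923, 802, 871, 457, 510, 802, 464, 485]
t=2: [786, 930, 929, 923, 923, 802, 952, 958, 898, 908, 906, 777, 586, 776, 936, 954]
t=3: [924, 884, 885, 879, 887, 906, 873, 879, 884, 889, 889, 918, 943, 919, 889, 873]
t=4: [881, 890, 890, 892, 889, 886, 893, 892, 891, 889, 889, 882, 879, 882, 889, 893]
t=5: [892, 890, 890, 889, 890, 890, 889, 889, 889, 890, 890, 891, 892, 891, 890, 889]
t=6: [889, 890, 890, 890, 889, 889, 890, 890, 890, 890, 890, 889, 889, 889, 890, 890]
t=7: [890, 890, 890, 890, 890, 890, 890, 890, 890, 890, 890, 890, 890, 890, 890, 890]
t=8: [890, 890, 890, 890, 890, 890, 890, 890, 890, 890, 890, 890, 890, 890, 890, 890]
t=9: [890, 890, 890, 890, 890, 890, 890, 890, 890, 890, 890, 890, 890, 890, 890, 890]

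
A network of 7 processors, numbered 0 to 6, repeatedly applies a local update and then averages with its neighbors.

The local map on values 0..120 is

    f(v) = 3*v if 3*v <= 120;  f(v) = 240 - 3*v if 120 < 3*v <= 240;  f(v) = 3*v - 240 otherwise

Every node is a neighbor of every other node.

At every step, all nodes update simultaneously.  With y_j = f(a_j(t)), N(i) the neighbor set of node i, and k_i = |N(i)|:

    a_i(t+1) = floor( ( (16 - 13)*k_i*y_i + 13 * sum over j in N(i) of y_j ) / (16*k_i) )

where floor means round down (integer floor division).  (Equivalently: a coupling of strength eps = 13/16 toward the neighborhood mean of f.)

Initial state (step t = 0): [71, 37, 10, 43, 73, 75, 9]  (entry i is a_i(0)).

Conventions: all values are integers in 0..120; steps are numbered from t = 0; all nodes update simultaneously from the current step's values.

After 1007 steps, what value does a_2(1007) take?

Answer: a_2(1007) = 42
Key observation: The state at step 3, [42, 42, 42, 42, 42, 42, 42], reappears at step 7: the system is in a cycle of period 4 from step 3 on.  Therefore the state at step 1007 equals the state at step 3 + ((1007 - 3) mod 4) = 3, which is [42, 42, 42, 42, 42, 42, 42].

Derivation:
t=0: [71, 37, 10, 43, 73, 75, 9]
t=1: [47, 52, 47, 52, 47, 47, 47]
t=2: [94, 94, 94, 94, 94, 94, 94]
t=3: [42, 42, 42, 42, 42, 42, 42]
t=4: [114, 114, 114, 114, 114, 114, 114]
t=5: [102, 102, 102, 102, 102, 102, 102]
t=6: [66, 66, 66, 66, 66, 66, 66]
t=7: [42, 42, 42, 42, 42, 42, 42]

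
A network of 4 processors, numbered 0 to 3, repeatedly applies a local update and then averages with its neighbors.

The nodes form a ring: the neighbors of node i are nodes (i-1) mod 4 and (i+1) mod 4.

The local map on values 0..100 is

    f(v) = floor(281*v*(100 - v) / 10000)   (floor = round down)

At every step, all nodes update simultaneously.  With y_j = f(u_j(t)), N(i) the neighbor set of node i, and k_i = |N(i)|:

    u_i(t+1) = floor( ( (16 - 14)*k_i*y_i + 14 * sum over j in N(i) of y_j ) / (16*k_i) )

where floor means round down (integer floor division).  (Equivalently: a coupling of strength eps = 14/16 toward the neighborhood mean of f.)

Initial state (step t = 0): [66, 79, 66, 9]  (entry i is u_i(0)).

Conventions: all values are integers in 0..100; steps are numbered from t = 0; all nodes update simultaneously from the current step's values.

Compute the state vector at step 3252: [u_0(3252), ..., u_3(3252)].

Answer: [65, 65, 65, 65]
Key observation: The state at step 5, [63, 63, 63, 63], reappears at step 7: the system is in a cycle of period 2 from step 5 on.  Therefore the state at step 3252 equals the state at step 5 + ((3252 - 5) mod 2) = 6, which is [65, 65, 65, 65].

Derivation:
t=0: [66, 79, 66, 9]
t=1: [38, 60, 38, 58]
t=2: [67, 66, 67, 66]
t=3: [62, 62, 62, 62]
t=4: [66, 66, 66, 66]
t=5: [63, 63, 63, 63]
t=6: [65, 65, 65, 65]
t=7: [63, 63, 63, 63]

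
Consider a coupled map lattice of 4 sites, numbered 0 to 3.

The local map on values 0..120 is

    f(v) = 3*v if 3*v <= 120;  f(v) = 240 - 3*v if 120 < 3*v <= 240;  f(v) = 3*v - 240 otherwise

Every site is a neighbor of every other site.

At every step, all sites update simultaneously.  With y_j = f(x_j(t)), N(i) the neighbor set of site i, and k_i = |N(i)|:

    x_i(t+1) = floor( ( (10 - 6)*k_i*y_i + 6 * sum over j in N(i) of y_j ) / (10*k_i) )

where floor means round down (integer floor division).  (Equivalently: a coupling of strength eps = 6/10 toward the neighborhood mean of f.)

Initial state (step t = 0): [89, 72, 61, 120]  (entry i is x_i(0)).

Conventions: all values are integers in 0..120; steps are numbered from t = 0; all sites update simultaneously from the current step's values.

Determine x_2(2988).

Answer: x_2(2988) = 84
Key observation: The state at step 11, [108, 108, 108, 109], reappears at step 15: the system is in a cycle of period 4 from step 11 on.  Therefore the state at step 2988 equals the state at step 11 + ((2988 - 11) mod 4) = 12, which is [84, 84, 84, 85].

Derivation:
t=0: [89, 72, 61, 120]
t=1: [51, 50, 57, 69]
t=2: [73, 73, 69, 62]
t=3: [30, 30, 32, 36]
t=4: [94, 94, 96, 98]
t=5: [45, 45, 46, 48]
t=6: [102, 102, 102, 100]
t=7: [64, 64, 64, 63]
t=8: [48, 48, 48, 49]
t=9: [95, 95, 95, 94]
t=10: [44, 44, 44, 43]
t=11: [108, 108, 108, 109]
t=12: [84, 84, 84, 85]
t=13: [12, 12, 12, 13]
t=14: [36, 36, 36, 37]
t=15: [108, 108, 108, 109]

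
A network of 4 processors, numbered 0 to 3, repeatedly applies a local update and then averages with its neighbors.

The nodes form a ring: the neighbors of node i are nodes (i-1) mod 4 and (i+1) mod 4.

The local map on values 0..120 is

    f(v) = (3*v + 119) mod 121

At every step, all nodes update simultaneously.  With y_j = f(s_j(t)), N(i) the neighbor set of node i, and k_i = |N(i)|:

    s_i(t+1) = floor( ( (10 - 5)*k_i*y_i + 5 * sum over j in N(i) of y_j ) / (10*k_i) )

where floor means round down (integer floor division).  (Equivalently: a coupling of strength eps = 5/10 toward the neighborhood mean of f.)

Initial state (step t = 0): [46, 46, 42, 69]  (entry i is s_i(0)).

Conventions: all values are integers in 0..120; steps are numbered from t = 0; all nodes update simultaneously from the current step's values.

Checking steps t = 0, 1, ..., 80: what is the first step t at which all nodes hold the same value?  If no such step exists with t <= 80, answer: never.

Answer: 5
Key observation: Synchronization is absorbing here: once all nodes are equal they stay equal, and step 5 is the first all-equal step.

Derivation:
t=0: [46, 46, 42, 69]  (not all equal)
t=1: [32, 12, 26, 46]  (not all equal)
t=2: [59, 59, 50, 50]  (not all equal)
t=3: [47, 47, 33, 33]  (not all equal)
t=4: [37, 37, 77, 77]  (not all equal)
t=5: [108, 108, 108, 108]  (all equal)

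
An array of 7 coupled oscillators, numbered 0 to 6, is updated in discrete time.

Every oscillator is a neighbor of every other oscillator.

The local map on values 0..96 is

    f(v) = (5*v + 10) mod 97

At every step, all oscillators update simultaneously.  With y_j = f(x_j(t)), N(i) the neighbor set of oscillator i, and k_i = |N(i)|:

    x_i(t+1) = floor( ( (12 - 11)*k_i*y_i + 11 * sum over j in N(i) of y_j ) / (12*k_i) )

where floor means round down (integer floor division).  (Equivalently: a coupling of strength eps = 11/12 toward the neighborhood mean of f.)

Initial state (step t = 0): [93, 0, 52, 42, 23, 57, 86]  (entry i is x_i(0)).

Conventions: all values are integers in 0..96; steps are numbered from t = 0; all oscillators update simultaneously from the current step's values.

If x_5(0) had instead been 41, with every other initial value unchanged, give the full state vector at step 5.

Simulating step by step:
t=0: [93, 0, 52, 42, 23, 41, 86]
t=1: [39, 45, 40, 44, 43, 44, 42]
t=2: [29, 27, 28, 27, 27, 27, 28]
t=3: [50, 51, 50, 51, 51, 51, 50]
t=4: [69, 68, 69, 68, 68, 68, 69]
t=5: [60, 61, 60, 61, 61, 61, 60]

Answer: [60, 61, 60, 61, 61, 61, 60]
Key observation: This trace re-runs the system from the modified initial state.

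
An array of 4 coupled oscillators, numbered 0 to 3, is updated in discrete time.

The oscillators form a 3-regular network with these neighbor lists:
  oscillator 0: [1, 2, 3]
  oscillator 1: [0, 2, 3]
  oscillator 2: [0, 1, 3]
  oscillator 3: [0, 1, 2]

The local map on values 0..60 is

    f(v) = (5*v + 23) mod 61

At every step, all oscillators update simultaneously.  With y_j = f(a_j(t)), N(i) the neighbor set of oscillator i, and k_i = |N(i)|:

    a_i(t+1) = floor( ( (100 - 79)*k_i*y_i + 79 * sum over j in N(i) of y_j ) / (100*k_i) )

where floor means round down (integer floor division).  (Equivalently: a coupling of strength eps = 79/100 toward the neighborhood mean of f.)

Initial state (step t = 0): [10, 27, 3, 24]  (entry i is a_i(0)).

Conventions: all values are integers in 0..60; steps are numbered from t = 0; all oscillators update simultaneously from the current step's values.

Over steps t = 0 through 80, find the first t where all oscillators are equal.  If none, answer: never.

Answer: 2
Key observation: Synchronization is absorbing here: once all oscillators are equal they stay equal, and step 2 is the first all-equal step.

Derivation:
t=0: [10, 27, 3, 24]  (not all equal)
t=1: [27, 26, 26, 27]  (not all equal)
t=2: [33, 33, 33, 33]  (all equal)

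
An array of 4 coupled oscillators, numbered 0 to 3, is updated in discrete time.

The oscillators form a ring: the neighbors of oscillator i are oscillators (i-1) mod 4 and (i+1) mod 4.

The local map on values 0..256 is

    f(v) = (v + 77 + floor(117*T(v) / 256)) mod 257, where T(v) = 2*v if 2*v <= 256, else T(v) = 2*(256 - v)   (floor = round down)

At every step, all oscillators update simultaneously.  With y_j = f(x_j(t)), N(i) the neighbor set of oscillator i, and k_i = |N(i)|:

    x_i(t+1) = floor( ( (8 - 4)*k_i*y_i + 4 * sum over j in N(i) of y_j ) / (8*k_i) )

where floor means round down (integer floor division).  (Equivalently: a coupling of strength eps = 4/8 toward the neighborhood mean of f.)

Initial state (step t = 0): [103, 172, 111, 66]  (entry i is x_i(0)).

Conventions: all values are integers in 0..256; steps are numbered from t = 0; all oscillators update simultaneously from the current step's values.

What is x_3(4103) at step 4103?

Answer: x_3(4103) = 72
Key observation: The state at step 7, [72, 72, 72, 72], reappears at step 9: the system is in a cycle of period 2 from step 7 on.  Therefore the state at step 4103 equals the state at step 7 + ((4103 - 7) mod 2) = 7, which is [72, 72, 72, 72].

Derivation:
t=0: [103, 172, 111, 66]
t=1: [76, 46, 83, 113]
t=2: [161, 196, 167, 132]
t=3: [67, 68, 67, 66]
t=4: [205, 206, 205, 204]
t=5: [71, 71, 71, 71]
t=6: [212, 212, 212, 212]
t=7: [72, 72, 72, 72]
t=8: [214, 214, 214, 214]
t=9: [72, 72, 72, 72]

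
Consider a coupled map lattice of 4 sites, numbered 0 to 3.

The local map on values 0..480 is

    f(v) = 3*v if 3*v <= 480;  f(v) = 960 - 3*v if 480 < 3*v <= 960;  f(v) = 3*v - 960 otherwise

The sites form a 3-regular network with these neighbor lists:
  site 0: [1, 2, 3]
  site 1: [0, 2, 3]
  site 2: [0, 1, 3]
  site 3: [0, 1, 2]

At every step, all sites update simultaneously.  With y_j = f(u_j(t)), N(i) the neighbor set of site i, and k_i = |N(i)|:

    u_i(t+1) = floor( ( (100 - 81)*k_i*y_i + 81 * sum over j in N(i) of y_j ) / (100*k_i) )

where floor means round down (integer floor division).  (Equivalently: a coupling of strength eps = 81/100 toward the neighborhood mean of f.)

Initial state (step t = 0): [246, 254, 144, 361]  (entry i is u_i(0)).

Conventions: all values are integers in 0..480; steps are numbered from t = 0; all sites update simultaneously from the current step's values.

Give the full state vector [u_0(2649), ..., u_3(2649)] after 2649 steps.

Simulating step by step:
t=0: [246, 254, 144, 361]
t=1: [245, 247, 228, 253]
t=2: [230, 231, 226, 232]
t=3: [270, 271, 269, 271]
t=4: [149, 149, 148, 149]
t=5: [446, 446, 446, 446]
t=6: [378, 378, 378, 378]
t=7: [174, 174, 174, 174]
t=8: [438, 438, 438, 438]
t=9: [354, 354, 354, 354]
t=10: [102, 102, 102, 102]
t=11: [306, 306, 306, 306]
t=12: [42, 42, 42, 42]
t=13: [126, 126, 126, 126]
t=14: [378, 378, 378, 378]

Answer: [354, 354, 354, 354]
Key observation: The state at step 6, [378, 378, 378, 378], reappears at step 14: the system is in a cycle of period 8 from step 6 on.  Therefore the state at step 2649 equals the state at step 6 + ((2649 - 6) mod 8) = 9, which is [354, 354, 354, 354].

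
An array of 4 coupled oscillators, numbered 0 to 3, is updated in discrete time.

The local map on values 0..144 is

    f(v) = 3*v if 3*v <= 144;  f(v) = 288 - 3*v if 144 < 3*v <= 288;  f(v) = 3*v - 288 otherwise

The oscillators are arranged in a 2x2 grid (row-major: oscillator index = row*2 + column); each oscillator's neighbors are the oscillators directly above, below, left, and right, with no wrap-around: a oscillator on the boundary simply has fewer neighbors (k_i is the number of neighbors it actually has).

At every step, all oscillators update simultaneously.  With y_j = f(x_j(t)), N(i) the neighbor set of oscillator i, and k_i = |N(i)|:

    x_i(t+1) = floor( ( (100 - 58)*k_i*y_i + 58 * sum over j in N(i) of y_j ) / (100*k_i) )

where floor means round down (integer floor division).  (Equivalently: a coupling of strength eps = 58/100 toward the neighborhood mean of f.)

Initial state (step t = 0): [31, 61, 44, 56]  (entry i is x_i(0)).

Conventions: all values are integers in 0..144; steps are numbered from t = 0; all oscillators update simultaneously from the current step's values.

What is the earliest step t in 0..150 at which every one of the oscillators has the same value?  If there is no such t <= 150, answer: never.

Answer: 15
Key observation: Synchronization is absorbing here: once all oscillators are equal they stay equal, and step 15 is the first all-equal step.

Derivation:
t=0: [31, 61, 44, 56]  (not all equal)
t=1: [107, 105, 117, 119]  (not all equal)
t=2: [39, 40, 56, 55]  (not all equal)
t=3: [118, 120, 120, 121]  (not all equal)
t=4: [69, 71, 71, 73]  (not all equal)
t=5: [77, 75, 75, 72]  (not all equal)
t=6: [60, 63, 63, 66]  (not all equal)
t=7: [102, 99, 99, 95]  (not all equal)
t=8: [12, 9, 9, 6]  (not all equal)
t=9: [30, 27, 27, 23]  (not all equal)
t=10: [84, 80, 80, 75]  (not all equal)
t=11: [42, 48, 48, 54]  (not all equal)
t=12: [136, 133, 133, 136]  (not all equal)
t=13: [114, 116, 116, 114]  (not all equal)
t=14: [57, 56, 56, 57]  (not all equal)
t=15: [118, 118, 118, 118]  (all equal)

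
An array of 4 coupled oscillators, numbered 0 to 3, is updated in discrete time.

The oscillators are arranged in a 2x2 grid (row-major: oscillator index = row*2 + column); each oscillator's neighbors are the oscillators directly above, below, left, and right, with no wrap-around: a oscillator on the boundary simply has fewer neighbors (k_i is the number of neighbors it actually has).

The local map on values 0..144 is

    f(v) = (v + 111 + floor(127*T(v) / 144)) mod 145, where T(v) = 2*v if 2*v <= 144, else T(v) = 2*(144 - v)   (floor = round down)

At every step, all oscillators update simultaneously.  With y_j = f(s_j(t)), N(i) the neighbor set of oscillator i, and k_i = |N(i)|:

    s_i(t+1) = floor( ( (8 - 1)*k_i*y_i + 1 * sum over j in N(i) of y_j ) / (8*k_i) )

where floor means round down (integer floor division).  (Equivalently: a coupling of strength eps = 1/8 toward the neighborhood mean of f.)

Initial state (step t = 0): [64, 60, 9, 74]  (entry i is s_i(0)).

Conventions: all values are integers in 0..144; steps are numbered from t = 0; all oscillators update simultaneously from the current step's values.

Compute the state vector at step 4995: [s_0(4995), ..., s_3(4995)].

Simulating step by step:
t=0: [64, 60, 9, 74]
t=1: [140, 124, 128, 32]
t=2: [114, 119, 117, 62]
t=3: [131, 129, 130, 136]
t=4: [119, 120, 119, 116]
t=5: [128, 128, 129, 130]
t=6: [121, 121, 121, 120]
t=7: [127, 127, 127, 127]
t=8: [122, 122, 122, 122]
t=9: [126, 126, 126, 126]
t=10: [123, 123, 123, 123]
t=11: [126, 126, 126, 126]

Answer: [126, 126, 126, 126]
Key observation: The state at step 9, [126, 126, 126, 126], reappears at step 11: the system is in a cycle of period 2 from step 9 on.  Therefore the state at step 4995 equals the state at step 9 + ((4995 - 9) mod 2) = 9, which is [126, 126, 126, 126].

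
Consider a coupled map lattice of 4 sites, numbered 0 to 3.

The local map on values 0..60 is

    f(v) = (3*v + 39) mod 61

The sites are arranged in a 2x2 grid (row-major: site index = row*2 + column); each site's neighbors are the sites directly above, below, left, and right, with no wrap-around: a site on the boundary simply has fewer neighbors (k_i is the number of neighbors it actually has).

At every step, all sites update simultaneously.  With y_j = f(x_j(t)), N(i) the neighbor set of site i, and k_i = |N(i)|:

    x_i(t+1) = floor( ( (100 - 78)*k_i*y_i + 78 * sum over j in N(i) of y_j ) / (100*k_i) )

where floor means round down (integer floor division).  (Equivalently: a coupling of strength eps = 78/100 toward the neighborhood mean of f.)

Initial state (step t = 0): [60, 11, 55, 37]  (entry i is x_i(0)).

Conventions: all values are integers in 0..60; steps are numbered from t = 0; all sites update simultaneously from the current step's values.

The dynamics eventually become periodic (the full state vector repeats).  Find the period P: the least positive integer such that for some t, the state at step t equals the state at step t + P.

Simulating step by step:
t=0: [60, 11, 55, 37]
t=1: [20, 27, 29, 18]
t=2: [32, 40, 28, 31]
t=3: [17, 17, 9, 17]
t=4: [19, 29, 23, 19]
t=5: [27, 28, 37, 27]
t=6: [24, 46, 52, 24]
t=7: [37, 51, 41, 37]
t=8: [25, 23, 30, 25]
t=9: [32, 51, 42, 32]
t=10: [23, 12, 19, 23]
t=11: [29, 39, 44, 29]
t=12: [33, 10, 13, 33]
t=13: [13, 14, 16, 13]
t=14: [21, 17, 18, 21]
t=15: [32, 38, 39, 32]
t=16: [28, 16, 17, 28]
t=17: [21, 6, 7, 21]
t=18: [54, 44, 45, 54]
t=19: [43, 24, 25, 43]
t=20: [50, 46, 47, 50]
t=21: [45, 16, 17, 45]
t=22: [32, 46, 46, 32]
t=23: [45, 22, 22, 45]
t=24: [45, 50, 50, 45]
t=25: [16, 41, 41, 16]
t=26: [36, 29, 29, 36]
t=27: [8, 20, 20, 8]
t=28: [30, 9, 9, 30]
t=29: [5, 6, 6, 5]
t=30: [56, 54, 54, 56]
t=31: [19, 22, 22, 19]
t=32: [42, 36, 36, 42]
t=33: [28, 39, 39, 28]
t=34: [26, 8, 8, 26]
t=35: [13, 44, 44, 13]
t=36: [41, 24, 24, 41]
t=37: [47, 42, 42, 47]
t=38: [46, 54, 54, 46]
t=39: [26, 46, 46, 26]
t=40: [55, 55, 55, 55]
t=41: [21, 21, 21, 21]
t=42: [41, 41, 41, 41]
t=43: [40, 40, 40, 40]
t=44: [37, 37, 37, 37]
t=45: [28, 28, 28, 28]
t=46: [1, 1, 1, 1]
t=47: [42, 42, 42, 42]
t=48: [43, 43, 43, 43]
t=49: [46, 46, 46, 46]
t=50: [55, 55, 55, 55]

Answer: 10
Key observation: The state at step 40, [55, 55, 55, 55], reappears at step 50 — and no state repeats earlier — so the cycle the system enters has period 10.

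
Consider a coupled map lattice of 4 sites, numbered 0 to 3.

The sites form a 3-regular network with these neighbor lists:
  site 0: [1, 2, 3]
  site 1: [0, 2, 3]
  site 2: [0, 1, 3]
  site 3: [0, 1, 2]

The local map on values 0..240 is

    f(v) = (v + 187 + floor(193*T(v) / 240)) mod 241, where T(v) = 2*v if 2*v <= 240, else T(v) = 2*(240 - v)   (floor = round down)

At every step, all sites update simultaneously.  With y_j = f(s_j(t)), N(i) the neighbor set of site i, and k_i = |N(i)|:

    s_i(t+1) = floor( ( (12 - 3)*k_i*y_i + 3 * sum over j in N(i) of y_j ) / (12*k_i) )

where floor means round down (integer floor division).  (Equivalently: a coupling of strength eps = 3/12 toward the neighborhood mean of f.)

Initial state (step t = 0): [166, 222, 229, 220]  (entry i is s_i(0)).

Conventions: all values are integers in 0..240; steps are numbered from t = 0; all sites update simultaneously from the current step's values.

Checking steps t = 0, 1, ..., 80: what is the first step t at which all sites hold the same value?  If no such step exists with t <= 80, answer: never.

Simulating step by step:
t=0: [166, 222, 229, 220]  (not all equal)
t=1: [222, 198, 196, 200]  (not all equal)
t=2: [199, 209, 210, 209]  (not all equal)
t=3: [208, 204, 204, 204]  (not all equal)
t=4: [205, 206, 206, 206]  (not all equal)
t=5: [206, 206, 206, 206]  (all equal)

Answer: 5
Key observation: Synchronization is absorbing here: once all sites are equal they stay equal, and step 5 is the first all-equal step.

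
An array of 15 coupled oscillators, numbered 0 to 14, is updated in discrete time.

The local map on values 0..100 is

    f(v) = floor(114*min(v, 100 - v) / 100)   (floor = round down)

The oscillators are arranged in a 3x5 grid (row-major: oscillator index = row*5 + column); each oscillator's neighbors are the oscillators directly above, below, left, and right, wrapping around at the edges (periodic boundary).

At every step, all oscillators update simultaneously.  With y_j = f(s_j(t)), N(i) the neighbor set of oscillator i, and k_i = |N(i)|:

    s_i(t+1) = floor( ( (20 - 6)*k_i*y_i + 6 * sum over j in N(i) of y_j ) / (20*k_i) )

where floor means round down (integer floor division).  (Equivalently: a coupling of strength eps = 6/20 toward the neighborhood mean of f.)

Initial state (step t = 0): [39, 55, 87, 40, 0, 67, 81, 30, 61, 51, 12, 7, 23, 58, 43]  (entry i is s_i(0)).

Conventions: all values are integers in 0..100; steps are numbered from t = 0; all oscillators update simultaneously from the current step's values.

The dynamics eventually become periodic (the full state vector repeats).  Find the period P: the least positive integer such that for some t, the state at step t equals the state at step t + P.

Simulating step by step:
t=0: [39, 55, 87, 40, 0, 67, 81, 30, 61, 51, 12, 7, 23, 58, 43]
t=1: [38, 42, 21, 39, 14, 35, 24, 31, 44, 48, 19, 13, 25, 45, 42]
t=2: [39, 40, 27, 41, 24, 38, 29, 34, 48, 49, 25, 19, 28, 48, 43]
t=3: [41, 41, 33, 44, 33, 42, 34, 37, 52, 51, 31, 24, 32, 51, 46]
t=4: [44, 43, 38, 48, 41, 45, 38, 41, 52, 52, 37, 30, 37, 52, 50]
t=5: [49, 47, 44, 52, 48, 49, 43, 45, 53, 53, 43, 37, 42, 53, 54]
t=6: [54, 51, 50, 53, 53, 53, 49, 50, 52, 53, 49, 44, 47, 52, 52]
t=7: [52, 54, 56, 53, 53, 53, 54, 56, 54, 53, 54, 51, 53, 53, 53]
t=8: [53, 52, 50, 52, 53, 52, 52, 50, 52, 52, 52, 54, 52, 52, 52]
t=9: [53, 54, 56, 54, 53, 53, 54, 56, 54, 53, 53, 52, 54, 54, 53]
t=10: [52, 52, 50, 51, 52, 52, 52, 50, 51, 52, 53, 53, 51, 52, 52]
t=11: [53, 54, 56, 55, 54, 53, 54, 56, 55, 54, 53, 53, 55, 54, 53]
t=12: [52, 52, 50, 51, 52, 52, 52, 50, 51, 52, 53, 52, 51, 51, 52]
t=13: [53, 54, 56, 55, 54, 53, 54, 56, 55, 54, 53, 54, 55, 54, 54]
t=14: [52, 51, 50, 51, 52, 52, 51, 50, 51, 52, 52, 52, 51, 51, 52]
t=15: [54, 55, 56, 55, 54, 54, 55, 56, 55, 54, 54, 54, 55, 54, 54]
t=16: [51, 51, 50, 51, 51, 51, 51, 50, 51, 51, 52, 51, 51, 51, 52]
t=17: [54, 55, 56, 55, 54, 54, 55, 56, 55, 54, 54, 54, 55, 54, 54]

Answer: 2
Key observation: The state at step 15, [54, 55, 56, 55, 54, 54, 55, 56, 55, 54, 54, 54, 55, 54, 54], reappears at step 17 — and no state repeats earlier — so the cycle the system enters has period 2.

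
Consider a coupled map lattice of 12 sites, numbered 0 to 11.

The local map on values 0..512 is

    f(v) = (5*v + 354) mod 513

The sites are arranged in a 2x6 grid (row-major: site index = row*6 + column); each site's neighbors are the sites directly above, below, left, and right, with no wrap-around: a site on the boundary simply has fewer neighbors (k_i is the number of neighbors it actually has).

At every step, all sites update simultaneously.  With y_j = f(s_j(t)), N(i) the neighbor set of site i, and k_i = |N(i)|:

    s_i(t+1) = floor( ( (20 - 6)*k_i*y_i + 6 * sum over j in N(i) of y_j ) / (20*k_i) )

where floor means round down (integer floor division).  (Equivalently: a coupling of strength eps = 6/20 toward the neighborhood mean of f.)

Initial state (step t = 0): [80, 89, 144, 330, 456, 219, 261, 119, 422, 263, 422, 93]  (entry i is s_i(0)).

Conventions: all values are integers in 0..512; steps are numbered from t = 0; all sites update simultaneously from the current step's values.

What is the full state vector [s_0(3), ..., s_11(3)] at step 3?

Answer: [277, 319, 269, 334, 337, 198, 261, 368, 330, 145, 189, 390]

Derivation:
t=0: [80, 89, 144, 330, 456, 219, 261, 119, 422, 263, 422, 93]
t=1: [229, 272, 149, 350, 178, 352, 185, 387, 349, 219, 338, 339]
t=2: [395, 200, 78, 107, 214, 152, 283, 213, 106, 356, 468, 442]
t=3: [277, 319, 269, 334, 337, 198, 261, 368, 330, 145, 189, 390]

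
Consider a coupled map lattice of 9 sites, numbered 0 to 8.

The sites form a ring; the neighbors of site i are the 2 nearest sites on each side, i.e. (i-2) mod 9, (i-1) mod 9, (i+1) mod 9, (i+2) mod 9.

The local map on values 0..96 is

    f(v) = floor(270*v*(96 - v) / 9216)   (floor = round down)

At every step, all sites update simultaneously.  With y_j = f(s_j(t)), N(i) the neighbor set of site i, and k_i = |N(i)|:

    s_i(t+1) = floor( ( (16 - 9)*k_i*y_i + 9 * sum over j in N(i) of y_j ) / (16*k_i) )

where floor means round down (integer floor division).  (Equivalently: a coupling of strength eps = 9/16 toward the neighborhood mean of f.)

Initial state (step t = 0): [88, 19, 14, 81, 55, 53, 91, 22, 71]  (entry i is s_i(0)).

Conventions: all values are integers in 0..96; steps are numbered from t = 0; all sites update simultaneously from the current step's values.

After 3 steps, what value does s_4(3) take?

Answer: s_4(3) = 58

Derivation:
t=0: [88, 19, 14, 81, 55, 53, 91, 22, 71]
t=1: [33, 38, 37, 44, 49, 51, 38, 41, 39]
t=2: [62, 63, 63, 66, 66, 66, 65, 64, 64]
t=3: [60, 59, 59, 58, 58, 58, 59, 59, 60]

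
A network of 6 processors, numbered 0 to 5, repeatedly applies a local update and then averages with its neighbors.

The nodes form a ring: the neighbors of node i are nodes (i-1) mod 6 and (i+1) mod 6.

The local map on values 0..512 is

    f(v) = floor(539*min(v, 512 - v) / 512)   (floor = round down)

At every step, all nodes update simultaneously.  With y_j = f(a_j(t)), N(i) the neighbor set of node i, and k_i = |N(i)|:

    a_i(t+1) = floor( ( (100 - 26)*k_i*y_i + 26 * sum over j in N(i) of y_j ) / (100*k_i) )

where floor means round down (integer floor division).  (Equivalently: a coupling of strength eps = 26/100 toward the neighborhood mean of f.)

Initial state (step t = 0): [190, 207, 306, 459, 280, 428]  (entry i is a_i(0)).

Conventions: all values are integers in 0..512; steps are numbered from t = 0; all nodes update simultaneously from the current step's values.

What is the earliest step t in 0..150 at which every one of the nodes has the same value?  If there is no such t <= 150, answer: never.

Answer: never
Key observation: The state at step 24 reappears at step 28 — the system is in a cycle of period 4 from step 24 on.  No step 0..28 is synchronized, and the cycle repeats forever, so no step up to 150 (or ever) has all nodes equal.

Derivation:
t=0: [190, 207, 306, 459, 280, 428]  (not all equal)
t=1: [187, 214, 195, 100, 199, 122]  (not all equal)
t=2: [190, 218, 194, 131, 184, 147]  (not all equal)
t=3: [197, 221, 198, 152, 180, 165]  (not all equal)
t=4: [205, 225, 204, 170, 183, 179]  (not all equal)
t=5: [214, 230, 212, 184, 189, 192]  (not all equal)
t=6: [224, 237, 221, 197, 197, 204]  (not all equal)
t=7: [234, 244, 230, 210, 207, 215]  (not all equal)
t=8: [244, 252, 241, 223, 218, 227]  (not all equal)
t=9: [254, 262, 252, 235, 230, 239]  (not all equal)
t=10: [264, 263, 262, 248, 243, 251]  (not all equal)
t=11: [261, 262, 262, 260, 256, 262]  (not all equal)
t=12: [263, 263, 263, 265, 267, 263]  (not all equal)
t=13: [262, 262, 261, 259, 258, 261]  (not all equal)
t=14: [263, 263, 264, 265, 266, 264]  (not all equal)
t=15: [261, 261, 261, 259, 258, 260]  (not all equal)
t=16: [264, 264, 264, 265, 266, 265]  (not all equal)
t=17: [260, 261, 260, 259, 258, 259]  (not all equal)
t=18: [265, 264, 265, 266, 266, 266]  (not all equal)
t=19: [259, 260, 259, 258, 258, 258]  (not all equal)
t=20: [266, 265, 266, 266, 267, 266]  (not all equal)
t=21: [258, 259, 258, 257, 257, 257]  (not all equal)
t=22: [267, 266, 267, 267, 268, 267]  (not all equal)
t=23: [257, 257, 257, 256, 256, 256]  (not all equal)
t=24: [268, 268, 268, 268, 269, 268]  (not all equal)
t=25: [256, 256, 256, 255, 255, 255]  (not all equal)
t=26: [268, 269, 268, 268, 268, 268]  (not all equal)
t=27: [255, 255, 255, 256, 256, 256]  (not all equal)
t=28: [268, 268, 268, 268, 269, 268]  (not all equal)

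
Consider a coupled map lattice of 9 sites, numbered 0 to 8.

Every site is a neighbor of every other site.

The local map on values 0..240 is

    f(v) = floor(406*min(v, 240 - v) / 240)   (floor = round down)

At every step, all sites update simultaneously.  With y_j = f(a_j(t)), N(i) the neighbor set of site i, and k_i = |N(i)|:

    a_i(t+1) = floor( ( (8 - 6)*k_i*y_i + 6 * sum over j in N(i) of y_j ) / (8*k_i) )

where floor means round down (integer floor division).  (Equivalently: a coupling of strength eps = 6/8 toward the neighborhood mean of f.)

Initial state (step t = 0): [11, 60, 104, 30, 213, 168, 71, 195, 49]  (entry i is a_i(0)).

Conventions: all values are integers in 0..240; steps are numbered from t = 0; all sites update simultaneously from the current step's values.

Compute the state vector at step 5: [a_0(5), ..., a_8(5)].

Simulating step by step:
t=0: [11, 60, 104, 30, 213, 168, 71, 195, 49]
t=1: [76, 89, 101, 81, 80, 92, 92, 85, 86]
t=2: [143, 147, 150, 144, 144, 147, 147, 145, 146]
t=3: [159, 158, 157, 159, 159, 158, 158, 159, 158]
t=4: [137, 137, 138, 137, 137, 137, 137, 137, 137]
t=5: [173, 173, 173, 173, 173, 173, 173, 173, 173]

Answer: [173, 173, 173, 173, 173, 173, 173, 173, 173]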